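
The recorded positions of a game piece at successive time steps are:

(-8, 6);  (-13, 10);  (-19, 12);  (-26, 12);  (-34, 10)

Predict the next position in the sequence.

(-43, 6)

Successive displacements: (-5, +4), (-6, +2), (-7, +0), (-8, -2) — each changes by (-1, -2).
step 5: (-34, 10) + (-9, -4) → (-43, 6)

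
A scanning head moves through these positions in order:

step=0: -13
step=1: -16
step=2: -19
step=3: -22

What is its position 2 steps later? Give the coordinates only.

-28

Each step adds -3 to the position.
step 4: -22 − 3 → -25
step 5: -25 − 3 → -28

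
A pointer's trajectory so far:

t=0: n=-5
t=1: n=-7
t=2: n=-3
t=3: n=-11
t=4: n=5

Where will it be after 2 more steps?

n=37

The jumps are -2, +4, -8, +16 — a geometric progression with ratio -2.
step 5: 5 − 32 → n=-27
step 6: -27 + 64 → n=37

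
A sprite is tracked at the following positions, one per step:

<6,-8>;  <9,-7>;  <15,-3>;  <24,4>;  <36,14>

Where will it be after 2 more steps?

Taking differences between consecutive positions: <+3,+1>, <+6,+4>, <+9,+7>, <+12,+10>. These grow by <+3,+3> each step.
step 5: <36,14> + <+15,+13> → <51,27>
step 6: <51,27> + <+18,+16> → <69,43>

<69,43>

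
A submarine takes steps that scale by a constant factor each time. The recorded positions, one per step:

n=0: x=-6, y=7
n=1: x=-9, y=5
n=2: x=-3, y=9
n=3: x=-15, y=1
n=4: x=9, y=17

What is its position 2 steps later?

x=57, y=49

Step-to-step displacements: (-3,-2), (+6,+4), (-12,-8), (+24,+16); each is -2× the previous.
step 5: x=9, y=17 + (-48,-32) → x=-39, y=-15
step 6: x=-39, y=-15 + (+96,+64) → x=57, y=49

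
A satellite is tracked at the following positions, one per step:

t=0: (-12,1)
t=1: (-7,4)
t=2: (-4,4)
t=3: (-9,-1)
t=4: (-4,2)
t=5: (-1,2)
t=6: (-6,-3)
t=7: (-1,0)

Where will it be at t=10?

(2,-2)

Differencing gives (+5,+3), (+3,+0), (-5,-5), (+5,+3), (+3,+0), (-5,-5), (+5,+3). This is the pattern (+5,+3), (+3,+0), (-5,-5) repeated.
step 8: apply (+3,+0) → (2,0)
step 9: apply (-5,-5) → (-3,-5)
step 10: apply (+5,+3) → (2,-2)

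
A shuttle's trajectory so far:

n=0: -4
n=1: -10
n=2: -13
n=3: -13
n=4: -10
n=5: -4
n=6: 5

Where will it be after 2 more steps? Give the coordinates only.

32

Taking differences between consecutive positions: -6, -3, +0, +3, +6, +9. These grow by +3 each step.
step 7: 5 + 12 → 17
step 8: 17 + 15 → 32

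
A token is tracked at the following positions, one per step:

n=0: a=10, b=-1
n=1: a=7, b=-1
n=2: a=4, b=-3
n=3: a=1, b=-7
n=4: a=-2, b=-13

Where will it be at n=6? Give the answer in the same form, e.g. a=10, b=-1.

a=-8, b=-31

Successive displacements: (-3, +0), (-3, -2), (-3, -4), (-3, -6) — each changes by (+0, -2).
step 5: a=-2, b=-13 + (-3, -8) → a=-5, b=-21
step 6: a=-5, b=-21 + (-3, -10) → a=-8, b=-31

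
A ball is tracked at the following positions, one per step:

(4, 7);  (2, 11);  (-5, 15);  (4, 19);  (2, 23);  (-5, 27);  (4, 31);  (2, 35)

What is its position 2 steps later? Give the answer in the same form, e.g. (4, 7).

The first coordinate repeats the cycle [4, 2, -5] with period 3; step 9 mod 3 = 0, giving 4.
The second coordinate changes by +4 each step, so at step 9 it is 7 + 9·(4) = 43.

(4, 43)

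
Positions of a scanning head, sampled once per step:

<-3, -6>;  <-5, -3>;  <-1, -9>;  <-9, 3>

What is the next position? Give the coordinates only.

Consecutive displacements <-2, +3>, <+4, -6>, <-8, +12> scale by a factor of -2 each step.
step 4: <-9, 3> + <+16, -24> → <7, -21>

<7, -21>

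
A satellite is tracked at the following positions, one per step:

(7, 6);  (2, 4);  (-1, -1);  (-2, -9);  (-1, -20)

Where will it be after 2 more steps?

Successive displacements: (-5, -2), (-3, -5), (-1, -8), (+1, -11) — each changes by (+2, -3).
step 5: (-1, -20) + (+3, -14) → (2, -34)
step 6: (2, -34) + (+5, -17) → (7, -51)

(7, -51)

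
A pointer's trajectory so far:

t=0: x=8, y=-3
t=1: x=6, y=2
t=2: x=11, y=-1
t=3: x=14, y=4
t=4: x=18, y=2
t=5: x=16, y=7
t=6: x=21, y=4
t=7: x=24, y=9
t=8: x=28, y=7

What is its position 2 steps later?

x=31, y=9

The moves between consecutive positions are (-2, +5), (+5, -3), (+3, +5), (+4, -2), (-2, +5), (+5, -3), (+3, +5), (+4, -2); they repeat the 4-cycle [(-2, +5), (+5, -3), (+3, +5), (+4, -2)].
step 9: apply (-2, +5) → x=26, y=12
step 10: apply (+5, -3) → x=31, y=9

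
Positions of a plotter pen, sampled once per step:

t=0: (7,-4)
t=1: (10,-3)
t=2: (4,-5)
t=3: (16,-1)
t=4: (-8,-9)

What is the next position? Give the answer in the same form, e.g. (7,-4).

Step-to-step displacements: (+3,+1), (-6,-2), (+12,+4), (-24,-8); each is -2× the previous.
step 5: (-8,-9) + (+48,+16) → (40,7)

(40,7)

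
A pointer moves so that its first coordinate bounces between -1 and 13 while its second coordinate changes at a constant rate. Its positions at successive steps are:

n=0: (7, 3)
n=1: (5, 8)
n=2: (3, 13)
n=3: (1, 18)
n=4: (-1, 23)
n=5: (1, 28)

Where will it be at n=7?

The first coordinate reflects between -1 and 13, moving 2 per step.
  step 6: 1 → 3
  step 7: 3 → 5
The second coordinate changes by +5 each step: at step 7 it is 38.

(5, 38)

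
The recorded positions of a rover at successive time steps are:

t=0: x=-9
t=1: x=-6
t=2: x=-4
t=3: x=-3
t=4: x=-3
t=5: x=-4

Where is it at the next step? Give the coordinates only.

x=-6

Successive displacements: +3, +2, +1, +0, -1 — each changes by -1.
step 6: -4 − 2 → x=-6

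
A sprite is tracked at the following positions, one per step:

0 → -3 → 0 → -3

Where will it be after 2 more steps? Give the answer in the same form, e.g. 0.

Consecutive displacements -3, +3, -3 scale by a factor of -1 each step.
step 4: -3 + 3 → 0
step 5: 0 − 3 → -3

-3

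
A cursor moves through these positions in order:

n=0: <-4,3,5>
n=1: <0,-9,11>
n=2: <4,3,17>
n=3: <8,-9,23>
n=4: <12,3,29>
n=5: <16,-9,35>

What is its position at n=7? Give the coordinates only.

The first coordinate changes by +4 each step, so at step 7 it is -4 + 7·(4) = 24.
The second coordinate repeats the cycle [3, -9] with period 2; step 7 mod 2 = 1, giving -9.
The third coordinate changes by +6 each step, so at step 7 it is 5 + 7·(6) = 47.

<24,-9,47>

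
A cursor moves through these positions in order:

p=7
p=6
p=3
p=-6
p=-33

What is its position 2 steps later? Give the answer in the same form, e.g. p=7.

p=-357

Consecutive displacements -1, -3, -9, -27 scale by a factor of 3 each step.
step 5: -33 − 81 → p=-114
step 6: -114 − 243 → p=-357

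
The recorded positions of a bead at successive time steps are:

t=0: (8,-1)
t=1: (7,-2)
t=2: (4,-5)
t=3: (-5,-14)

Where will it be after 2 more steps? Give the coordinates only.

Consecutive displacements (-1,-1), (-3,-3), (-9,-9) scale by a factor of 3 each step.
step 4: (-5,-14) + (-27,-27) → (-32,-41)
step 5: (-32,-41) + (-81,-81) → (-113,-122)

(-113,-122)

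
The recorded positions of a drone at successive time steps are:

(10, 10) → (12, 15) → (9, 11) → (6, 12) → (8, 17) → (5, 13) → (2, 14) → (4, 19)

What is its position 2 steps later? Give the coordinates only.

(-2, 16)

The moves between consecutive positions are (+2, +5), (-3, -4), (-3, +1), (+2, +5), (-3, -4), (-3, +1), (+2, +5); they repeat the 3-cycle [(+2, +5), (-3, -4), (-3, +1)].
step 8: apply (-3, -4) → (1, 15)
step 9: apply (-3, +1) → (-2, 16)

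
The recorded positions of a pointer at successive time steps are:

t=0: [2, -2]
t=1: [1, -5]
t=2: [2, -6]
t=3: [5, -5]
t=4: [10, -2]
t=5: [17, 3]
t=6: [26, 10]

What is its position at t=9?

[65, 43]

Successive displacements: [-1, -3], [+1, -1], [+3, +1], [+5, +3], [+7, +5], [+9, +7] — each changes by [+2, +2].
step 7: [26, 10] + [+11, +9] → [37, 19]
step 8: [37, 19] + [+13, +11] → [50, 30]
step 9: [50, 30] + [+15, +13] → [65, 43]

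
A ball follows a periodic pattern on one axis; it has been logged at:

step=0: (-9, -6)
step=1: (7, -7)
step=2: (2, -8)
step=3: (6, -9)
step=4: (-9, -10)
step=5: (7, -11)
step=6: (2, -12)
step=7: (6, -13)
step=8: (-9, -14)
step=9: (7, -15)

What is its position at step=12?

(-9, -18)

The first coordinate repeats the cycle [-9, 7, 2, 6] with period 4; step 12 mod 4 = 0, giving -9.
The second coordinate changes by -1 each step, so at step 12 it is -6 + 12·(-1) = -18.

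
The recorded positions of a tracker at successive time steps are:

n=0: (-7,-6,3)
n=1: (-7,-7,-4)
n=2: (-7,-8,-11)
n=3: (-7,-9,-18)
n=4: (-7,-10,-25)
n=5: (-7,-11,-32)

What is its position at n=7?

The position changes by (+0,-1,-7) every step.
step 6: (-7,-11,-32) + (+0,-1,-7) → (-7,-12,-39)
step 7: (-7,-12,-39) + (+0,-1,-7) → (-7,-13,-46)

(-7,-13,-46)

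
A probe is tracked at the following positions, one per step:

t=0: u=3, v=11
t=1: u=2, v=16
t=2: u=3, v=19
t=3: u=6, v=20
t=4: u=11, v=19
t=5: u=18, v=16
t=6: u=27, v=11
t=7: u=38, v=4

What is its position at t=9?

First differences are (-1, +5), (+1, +3), (+3, +1), (+5, -1), (+7, -3), (+9, -5), (+11, -7); their common second difference is (+2, -2) (constant acceleration).
step 8: u=38, v=4 + (+13, -9) → u=51, v=-5
step 9: u=51, v=-5 + (+15, -11) → u=66, v=-16

u=66, v=-16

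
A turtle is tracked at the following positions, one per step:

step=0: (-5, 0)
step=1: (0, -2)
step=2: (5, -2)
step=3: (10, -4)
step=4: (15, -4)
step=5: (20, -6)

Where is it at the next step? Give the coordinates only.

Step-to-step displacements: (+5, -2), (+5, +0), (+5, -2), (+5, +0), (+5, -2) — a repeating cycle of length 2.
step 6: apply (+5, +0) → (25, -6)

(25, -6)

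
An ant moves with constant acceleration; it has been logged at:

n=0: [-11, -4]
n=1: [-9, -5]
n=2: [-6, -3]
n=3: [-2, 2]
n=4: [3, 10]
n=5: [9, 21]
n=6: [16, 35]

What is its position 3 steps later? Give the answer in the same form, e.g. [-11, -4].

[43, 95]

First differences are [+2, -1], [+3, +2], [+4, +5], [+5, +8], [+6, +11], [+7, +14]; their common second difference is [+1, +3] (constant acceleration).
step 7: [16, 35] + [+8, +17] → [24, 52]
step 8: [24, 52] + [+9, +20] → [33, 72]
step 9: [33, 72] + [+10, +23] → [43, 95]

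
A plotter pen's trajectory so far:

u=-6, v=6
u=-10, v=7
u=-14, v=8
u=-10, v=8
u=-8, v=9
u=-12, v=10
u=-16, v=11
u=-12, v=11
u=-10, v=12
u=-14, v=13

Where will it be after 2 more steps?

u=-14, v=14

Differencing gives (-4, +1), (-4, +1), (+4, +0), (+2, +1), (-4, +1), (-4, +1), (+4, +0), (+2, +1), (-4, +1). This is the pattern (-4, +1), (-4, +1), (+4, +0), (+2, +1) repeated.
step 10: apply (-4, +1) → u=-18, v=14
step 11: apply (+4, +0) → u=-14, v=14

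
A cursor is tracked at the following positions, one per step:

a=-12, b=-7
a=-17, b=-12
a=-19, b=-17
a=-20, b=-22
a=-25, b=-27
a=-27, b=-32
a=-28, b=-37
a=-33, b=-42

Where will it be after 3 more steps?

Differencing gives (-5, -5), (-2, -5), (-1, -5), (-5, -5), (-2, -5), (-1, -5), (-5, -5). This is the pattern (-5, -5), (-2, -5), (-1, -5) repeated.
step 8: apply (-2, -5) → a=-35, b=-47
step 9: apply (-1, -5) → a=-36, b=-52
step 10: apply (-5, -5) → a=-41, b=-57

a=-41, b=-57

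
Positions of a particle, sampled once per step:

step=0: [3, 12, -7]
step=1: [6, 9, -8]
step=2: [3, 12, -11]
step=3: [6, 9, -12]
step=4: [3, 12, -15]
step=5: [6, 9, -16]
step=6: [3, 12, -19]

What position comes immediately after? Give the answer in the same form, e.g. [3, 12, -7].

Step-to-step displacements: [+3, -3, -1], [-3, +3, -3], [+3, -3, -1], [-3, +3, -3], [+3, -3, -1], [-3, +3, -3] — a repeating cycle of length 2.
step 7: apply [+3, -3, -1] → [6, 9, -20]

[6, 9, -20]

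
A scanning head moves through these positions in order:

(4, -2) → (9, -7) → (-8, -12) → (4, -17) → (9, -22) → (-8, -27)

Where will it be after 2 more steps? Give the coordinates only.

First: cycles through 4, 9, -8 every 3 steps. Step 7 lands at position 1 of the cycle → 9.
Second: linear, -5 per step → -37 at step 7.

(9, -37)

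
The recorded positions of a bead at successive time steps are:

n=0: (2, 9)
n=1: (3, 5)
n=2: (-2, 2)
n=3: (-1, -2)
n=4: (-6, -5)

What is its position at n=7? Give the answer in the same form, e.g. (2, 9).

Step-to-step displacements: (+1, -4), (-5, -3), (+1, -4), (-5, -3) — a repeating cycle of length 2.
step 5: apply (+1, -4) → (-5, -9)
step 6: apply (-5, -3) → (-10, -12)
step 7: apply (+1, -4) → (-9, -16)

(-9, -16)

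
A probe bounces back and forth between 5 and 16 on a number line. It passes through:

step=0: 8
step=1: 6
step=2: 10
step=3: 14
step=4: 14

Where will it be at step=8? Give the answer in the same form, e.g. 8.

12

The value travels 4 per step and bounces off the walls at 5 and 16.
  step 5: 14 → 10
  step 6: 10 → 6
  step 7: 6 → 8
  step 8: 8 → 12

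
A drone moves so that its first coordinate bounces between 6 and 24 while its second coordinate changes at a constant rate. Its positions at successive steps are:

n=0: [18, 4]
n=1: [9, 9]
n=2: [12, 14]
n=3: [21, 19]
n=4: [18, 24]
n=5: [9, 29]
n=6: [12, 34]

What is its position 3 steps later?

[9, 49]

The first coordinate travels 9 per step and bounces off the walls at 6 and 24.
  step 7: 12 → 21
  step 8: 21 → 18
  step 9: 18 → 9
The second coordinate changes by +5 each step: at step 9 it is 49.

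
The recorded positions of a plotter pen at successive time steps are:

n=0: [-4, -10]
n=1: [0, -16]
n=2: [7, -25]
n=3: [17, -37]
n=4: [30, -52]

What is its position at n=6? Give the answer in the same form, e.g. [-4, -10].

First differences are [+4, -6], [+7, -9], [+10, -12], [+13, -15]; their common second difference is [+3, -3] (constant acceleration).
step 5: [30, -52] + [+16, -18] → [46, -70]
step 6: [46, -70] + [+19, -21] → [65, -91]

[65, -91]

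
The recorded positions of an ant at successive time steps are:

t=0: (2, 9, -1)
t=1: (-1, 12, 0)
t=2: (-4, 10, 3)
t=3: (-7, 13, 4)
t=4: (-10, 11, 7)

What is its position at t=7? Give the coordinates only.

Step-to-step displacements: (-3, +3, +1), (-3, -2, +3), (-3, +3, +1), (-3, -2, +3) — a repeating cycle of length 2.
step 5: apply (-3, +3, +1) → (-13, 14, 8)
step 6: apply (-3, -2, +3) → (-16, 12, 11)
step 7: apply (-3, +3, +1) → (-19, 15, 12)

(-19, 15, 12)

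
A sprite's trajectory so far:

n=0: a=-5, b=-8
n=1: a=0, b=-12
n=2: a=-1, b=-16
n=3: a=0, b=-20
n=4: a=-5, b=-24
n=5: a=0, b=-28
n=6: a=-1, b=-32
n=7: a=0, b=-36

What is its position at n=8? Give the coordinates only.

The a coordinate repeats the cycle [-5, 0, -1, 0] with period 4; step 8 mod 4 = 0, giving -5.
The b coordinate changes by -4 each step, so at step 8 it is -8 + 8·(-4) = -40.

a=-5, b=-40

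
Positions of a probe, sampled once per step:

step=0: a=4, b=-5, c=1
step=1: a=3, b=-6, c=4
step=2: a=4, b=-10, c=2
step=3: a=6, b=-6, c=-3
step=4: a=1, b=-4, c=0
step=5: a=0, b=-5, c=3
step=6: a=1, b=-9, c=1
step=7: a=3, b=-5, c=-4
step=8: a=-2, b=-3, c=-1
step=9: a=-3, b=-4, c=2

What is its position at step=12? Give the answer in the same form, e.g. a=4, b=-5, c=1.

Differencing gives (-1, -1, +3), (+1, -4, -2), (+2, +4, -5), (-5, +2, +3), (-1, -1, +3), (+1, -4, -2), (+2, +4, -5), (-5, +2, +3), (-1, -1, +3). This is the pattern (-1, -1, +3), (+1, -4, -2), (+2, +4, -5), (-5, +2, +3) repeated.
step 10: apply (+1, -4, -2) → a=-2, b=-8, c=0
step 11: apply (+2, +4, -5) → a=0, b=-4, c=-5
step 12: apply (-5, +2, +3) → a=-5, b=-2, c=-2

a=-5, b=-2, c=-2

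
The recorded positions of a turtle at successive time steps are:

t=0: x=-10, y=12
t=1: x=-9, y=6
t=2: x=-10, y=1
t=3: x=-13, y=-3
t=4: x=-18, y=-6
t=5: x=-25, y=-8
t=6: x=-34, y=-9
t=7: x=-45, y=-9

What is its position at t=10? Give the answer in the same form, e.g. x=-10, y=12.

Taking differences between consecutive positions: (+1, -6), (-1, -5), (-3, -4), (-5, -3), (-7, -2), (-9, -1), (-11, +0). These grow by (-2, +1) each step.
step 8: x=-45, y=-9 + (-13, +1) → x=-58, y=-8
step 9: x=-58, y=-8 + (-15, +2) → x=-73, y=-6
step 10: x=-73, y=-6 + (-17, +3) → x=-90, y=-3

x=-90, y=-3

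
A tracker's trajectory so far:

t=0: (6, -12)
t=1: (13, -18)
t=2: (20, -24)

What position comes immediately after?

Each step adds (+7, -6) to the position.
step 3: (20, -24) + (+7, -6) → (27, -30)

(27, -30)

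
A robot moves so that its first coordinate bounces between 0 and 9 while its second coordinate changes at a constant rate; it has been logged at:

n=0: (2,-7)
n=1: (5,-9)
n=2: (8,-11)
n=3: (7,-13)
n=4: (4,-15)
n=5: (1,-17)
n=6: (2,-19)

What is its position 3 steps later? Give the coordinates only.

The first coordinate reflects between 0 and 9, moving 3 per step.
  step 7: 2 → 5
  step 8: 5 → 8
  step 9: 8 → 7
The second coordinate changes by -2 each step: at step 9 it is -25.

(7,-25)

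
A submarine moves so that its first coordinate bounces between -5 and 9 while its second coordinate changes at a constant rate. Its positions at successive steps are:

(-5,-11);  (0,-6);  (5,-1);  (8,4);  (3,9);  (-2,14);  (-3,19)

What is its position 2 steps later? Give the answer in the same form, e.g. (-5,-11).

(7,29)

The first coordinate travels 5 per step and bounces off the walls at -5 and 9.
  step 7: -3 → 2
  step 8: 2 → 7
The second coordinate changes by +5 each step: at step 8 it is 29.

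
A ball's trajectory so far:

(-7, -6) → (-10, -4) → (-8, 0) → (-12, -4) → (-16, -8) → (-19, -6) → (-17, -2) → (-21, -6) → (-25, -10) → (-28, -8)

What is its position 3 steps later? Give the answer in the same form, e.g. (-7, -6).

(-34, -12)

The moves between consecutive positions are (-3, +2), (+2, +4), (-4, -4), (-4, -4), (-3, +2), (+2, +4), (-4, -4), (-4, -4), (-3, +2); they repeat the 4-cycle [(-3, +2), (+2, +4), (-4, -4), (-4, -4)].
step 10: apply (+2, +4) → (-26, -4)
step 11: apply (-4, -4) → (-30, -8)
step 12: apply (-4, -4) → (-34, -12)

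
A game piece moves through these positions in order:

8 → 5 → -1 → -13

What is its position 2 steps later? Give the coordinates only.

The jumps are -3, -6, -12 — a geometric progression with ratio 2.
step 4: -13 − 24 → -37
step 5: -37 − 48 → -85

-85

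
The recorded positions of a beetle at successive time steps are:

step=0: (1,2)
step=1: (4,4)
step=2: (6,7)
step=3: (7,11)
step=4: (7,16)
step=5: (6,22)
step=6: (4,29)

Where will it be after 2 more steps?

(-3,46)

First differences are (+3,+2), (+2,+3), (+1,+4), (+0,+5), (-1,+6), (-2,+7); their common second difference is (-1,+1) (constant acceleration).
step 7: (4,29) + (-3,+8) → (1,37)
step 8: (1,37) + (-4,+9) → (-3,46)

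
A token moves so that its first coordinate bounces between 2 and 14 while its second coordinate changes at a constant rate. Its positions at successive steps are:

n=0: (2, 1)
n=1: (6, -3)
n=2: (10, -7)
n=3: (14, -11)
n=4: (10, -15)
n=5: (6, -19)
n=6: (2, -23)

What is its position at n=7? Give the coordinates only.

The first coordinate reflects between 2 and 14, moving 4 per step.
  step 7: 2 → 6
The second coordinate changes by -4 each step: at step 7 it is -27.

(6, -27)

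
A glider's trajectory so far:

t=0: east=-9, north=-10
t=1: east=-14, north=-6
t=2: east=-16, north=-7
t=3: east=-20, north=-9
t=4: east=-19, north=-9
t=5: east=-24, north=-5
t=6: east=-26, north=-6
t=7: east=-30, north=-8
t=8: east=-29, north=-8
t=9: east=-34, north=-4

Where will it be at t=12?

Differencing gives (-5, +4), (-2, -1), (-4, -2), (+1, +0), (-5, +4), (-2, -1), (-4, -2), (+1, +0), (-5, +4). This is the pattern (-5, +4), (-2, -1), (-4, -2), (+1, +0) repeated.
step 10: apply (-2, -1) → east=-36, north=-5
step 11: apply (-4, -2) → east=-40, north=-7
step 12: apply (+1, +0) → east=-39, north=-7

east=-39, north=-7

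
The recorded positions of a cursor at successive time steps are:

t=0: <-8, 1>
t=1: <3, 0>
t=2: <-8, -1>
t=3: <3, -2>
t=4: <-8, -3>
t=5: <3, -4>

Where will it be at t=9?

First: cycles through -8, 3 every 2 steps. Step 9 lands at position 1 of the cycle → 3.
Second: linear, -1 per step → -8 at step 9.

<3, -8>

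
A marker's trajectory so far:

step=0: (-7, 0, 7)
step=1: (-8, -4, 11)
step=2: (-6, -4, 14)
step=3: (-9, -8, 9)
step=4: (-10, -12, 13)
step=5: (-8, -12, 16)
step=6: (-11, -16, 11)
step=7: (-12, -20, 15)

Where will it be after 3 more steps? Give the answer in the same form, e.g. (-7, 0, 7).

(-14, -28, 17)

Differencing gives (-1, -4, +4), (+2, +0, +3), (-3, -4, -5), (-1, -4, +4), (+2, +0, +3), (-3, -4, -5), (-1, -4, +4). This is the pattern (-1, -4, +4), (+2, +0, +3), (-3, -4, -5) repeated.
step 8: apply (+2, +0, +3) → (-10, -20, 18)
step 9: apply (-3, -4, -5) → (-13, -24, 13)
step 10: apply (-1, -4, +4) → (-14, -28, 17)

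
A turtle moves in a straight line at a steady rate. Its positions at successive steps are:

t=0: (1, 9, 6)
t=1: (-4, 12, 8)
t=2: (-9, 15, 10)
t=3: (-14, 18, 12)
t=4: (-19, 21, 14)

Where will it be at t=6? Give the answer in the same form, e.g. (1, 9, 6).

Each step adds (-5, +3, +2) to the position.
step 5: (-19, 21, 14) + (-5, +3, +2) → (-24, 24, 16)
step 6: (-24, 24, 16) + (-5, +3, +2) → (-29, 27, 18)

(-29, 27, 18)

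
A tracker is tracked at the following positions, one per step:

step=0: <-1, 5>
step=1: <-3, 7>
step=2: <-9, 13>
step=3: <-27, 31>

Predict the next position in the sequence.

Step-to-step displacements: <-2, +2>, <-6, +6>, <-18, +18>; each is 3× the previous.
step 4: <-27, 31> + <-54, +54> → <-81, 85>

<-81, 85>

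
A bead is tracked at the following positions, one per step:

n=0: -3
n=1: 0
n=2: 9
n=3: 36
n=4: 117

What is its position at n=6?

The jumps are +3, +9, +27, +81 — a geometric progression with ratio 3.
step 5: 117 + 243 → 360
step 6: 360 + 729 → 1089

1089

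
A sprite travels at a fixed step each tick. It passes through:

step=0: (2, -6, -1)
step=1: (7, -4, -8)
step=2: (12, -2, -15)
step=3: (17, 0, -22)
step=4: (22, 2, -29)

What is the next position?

Each step adds (+5, +2, -7) to the position.
step 5: (22, 2, -29) + (+5, +2, -7) → (27, 4, -36)

(27, 4, -36)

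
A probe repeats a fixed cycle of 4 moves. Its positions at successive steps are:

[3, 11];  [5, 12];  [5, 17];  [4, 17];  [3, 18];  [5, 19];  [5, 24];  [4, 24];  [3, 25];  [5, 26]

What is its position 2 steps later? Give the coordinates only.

Step-to-step displacements: [+2, +1], [+0, +5], [-1, +0], [-1, +1], [+2, +1], [+0, +5], [-1, +0], [-1, +1], [+2, +1] — a repeating cycle of length 4.
step 10: apply [+0, +5] → [5, 31]
step 11: apply [-1, +0] → [4, 31]

[4, 31]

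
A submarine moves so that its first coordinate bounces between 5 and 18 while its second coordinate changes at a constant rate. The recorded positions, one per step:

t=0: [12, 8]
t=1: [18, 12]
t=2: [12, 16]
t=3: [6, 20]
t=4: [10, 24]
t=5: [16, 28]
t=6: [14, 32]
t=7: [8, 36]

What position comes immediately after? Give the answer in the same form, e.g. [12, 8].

[8, 40]

The first coordinate travels 6 per step and bounces off the walls at 5 and 18.
  step 8: 8 → 8
The second coordinate changes by +4 each step: at step 8 it is 40.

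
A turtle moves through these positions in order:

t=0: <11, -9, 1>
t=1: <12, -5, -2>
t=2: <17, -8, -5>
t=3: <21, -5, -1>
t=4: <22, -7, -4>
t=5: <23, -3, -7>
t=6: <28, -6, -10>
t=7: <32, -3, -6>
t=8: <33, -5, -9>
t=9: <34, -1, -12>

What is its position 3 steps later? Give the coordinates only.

The moves between consecutive positions are <+1, +4, -3>, <+5, -3, -3>, <+4, +3, +4>, <+1, -2, -3>, <+1, +4, -3>, <+5, -3, -3>, <+4, +3, +4>, <+1, -2, -3>, <+1, +4, -3>; they repeat the 4-cycle [<+1, +4, -3>, <+5, -3, -3>, <+4, +3, +4>, <+1, -2, -3>].
step 10: apply <+5, -3, -3> → <39, -4, -15>
step 11: apply <+4, +3, +4> → <43, -1, -11>
step 12: apply <+1, -2, -3> → <44, -3, -14>

<44, -3, -14>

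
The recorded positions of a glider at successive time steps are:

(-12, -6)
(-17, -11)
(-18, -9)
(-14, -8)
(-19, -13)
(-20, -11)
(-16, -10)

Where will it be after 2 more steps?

(-22, -13)

Step-to-step displacements: (-5, -5), (-1, +2), (+4, +1), (-5, -5), (-1, +2), (+4, +1) — a repeating cycle of length 3.
step 7: apply (-5, -5) → (-21, -15)
step 8: apply (-1, +2) → (-22, -13)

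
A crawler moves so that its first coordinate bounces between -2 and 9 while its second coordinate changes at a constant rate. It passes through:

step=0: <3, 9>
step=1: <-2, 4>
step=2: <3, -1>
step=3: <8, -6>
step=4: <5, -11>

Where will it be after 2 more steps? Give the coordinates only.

<1, -21>

The first coordinate reflects between -2 and 9, moving 5 per step.
  step 5: 5 → 0
  step 6: 0 → 1
The second coordinate changes by -5 each step: at step 6 it is -21.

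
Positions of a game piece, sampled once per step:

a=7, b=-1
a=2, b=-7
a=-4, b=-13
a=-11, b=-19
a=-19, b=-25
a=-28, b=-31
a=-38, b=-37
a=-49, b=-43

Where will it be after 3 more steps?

Taking differences between consecutive positions: (-5, -6), (-6, -6), (-7, -6), (-8, -6), (-9, -6), (-10, -6), (-11, -6). These grow by (-1, +0) each step.
step 8: a=-49, b=-43 + (-12, -6) → a=-61, b=-49
step 9: a=-61, b=-49 + (-13, -6) → a=-74, b=-55
step 10: a=-74, b=-55 + (-14, -6) → a=-88, b=-61

a=-88, b=-61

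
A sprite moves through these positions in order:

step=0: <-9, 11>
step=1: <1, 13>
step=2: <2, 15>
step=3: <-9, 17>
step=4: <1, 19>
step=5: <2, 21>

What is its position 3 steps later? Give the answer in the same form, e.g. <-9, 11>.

The first coordinate repeats the cycle [-9, 1, 2] with period 3; step 8 mod 3 = 2, giving 2.
The second coordinate changes by +2 each step, so at step 8 it is 11 + 8·(2) = 27.

<2, 27>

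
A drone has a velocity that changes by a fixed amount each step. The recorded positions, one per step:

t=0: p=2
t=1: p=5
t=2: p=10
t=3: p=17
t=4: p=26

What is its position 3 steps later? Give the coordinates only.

Successive displacements: +3, +5, +7, +9 — each changes by +2.
step 5: 26 + 11 → p=37
step 6: 37 + 13 → p=50
step 7: 50 + 15 → p=65

p=65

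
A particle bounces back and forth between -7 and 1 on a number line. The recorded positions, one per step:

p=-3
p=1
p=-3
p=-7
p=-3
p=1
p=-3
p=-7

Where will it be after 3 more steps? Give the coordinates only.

The value reflects between -7 and 1, moving 4 per step.
  step 8: -7 → -3
  step 9: -3 → 1
  step 10: 1 → -3

p=-3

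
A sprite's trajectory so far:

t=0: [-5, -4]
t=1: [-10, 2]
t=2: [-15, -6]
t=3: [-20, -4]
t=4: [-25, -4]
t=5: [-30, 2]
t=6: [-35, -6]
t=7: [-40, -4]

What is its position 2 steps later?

[-50, 2]

The first coordinate changes by -5 each step, so at step 9 it is -5 + 9·(-5) = -50.
The second coordinate repeats the cycle [-4, 2, -6, -4] with period 4; step 9 mod 4 = 1, giving 2.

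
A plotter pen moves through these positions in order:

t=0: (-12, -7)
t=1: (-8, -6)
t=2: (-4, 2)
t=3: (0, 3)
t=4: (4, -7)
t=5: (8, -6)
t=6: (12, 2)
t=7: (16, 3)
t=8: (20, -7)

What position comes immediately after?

(24, -6)

First: linear, +4 per step → 24 at step 9.
Second: cycles through -7, -6, 2, 3 every 4 steps. Step 9 lands at position 1 of the cycle → -6.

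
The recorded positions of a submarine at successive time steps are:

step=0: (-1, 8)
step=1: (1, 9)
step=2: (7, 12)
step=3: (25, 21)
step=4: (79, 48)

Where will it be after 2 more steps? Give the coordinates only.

The jumps are (+2, +1), (+6, +3), (+18, +9), (+54, +27) — a geometric progression with ratio 3.
step 5: (79, 48) + (+162, +81) → (241, 129)
step 6: (241, 129) + (+486, +243) → (727, 372)

(727, 372)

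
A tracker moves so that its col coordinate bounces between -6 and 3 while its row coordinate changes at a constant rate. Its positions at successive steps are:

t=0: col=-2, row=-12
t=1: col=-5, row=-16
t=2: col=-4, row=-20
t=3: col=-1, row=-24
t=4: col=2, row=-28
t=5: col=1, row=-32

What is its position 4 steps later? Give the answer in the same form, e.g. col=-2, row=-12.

The col coordinate reflects between -6 and 3, moving 3 per step.
  step 6: 1 → -2
  step 7: -2 → -5
  step 8: -5 → -4
  step 9: -4 → -1
The row coordinate changes by -4 each step: at step 9 it is -48.

col=-1, row=-48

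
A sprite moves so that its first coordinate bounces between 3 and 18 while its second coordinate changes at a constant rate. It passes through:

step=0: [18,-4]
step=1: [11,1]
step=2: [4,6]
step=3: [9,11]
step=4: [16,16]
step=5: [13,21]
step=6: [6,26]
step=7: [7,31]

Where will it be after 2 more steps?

[15,41]

The first coordinate reflects between 3 and 18, moving 7 per step.
  step 8: 7 → 14
  step 9: 14 → 15
The second coordinate changes by +5 each step: at step 9 it is 41.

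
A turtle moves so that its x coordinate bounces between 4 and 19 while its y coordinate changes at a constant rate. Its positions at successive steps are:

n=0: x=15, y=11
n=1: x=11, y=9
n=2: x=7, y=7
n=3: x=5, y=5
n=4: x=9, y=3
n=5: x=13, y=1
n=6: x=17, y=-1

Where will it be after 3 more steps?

x=9, y=-7

The x coordinate reflects between 4 and 19, moving 4 per step.
  step 7: 17 → 17
  step 8: 17 → 13
  step 9: 13 → 9
The y coordinate changes by -2 each step: at step 9 it is -7.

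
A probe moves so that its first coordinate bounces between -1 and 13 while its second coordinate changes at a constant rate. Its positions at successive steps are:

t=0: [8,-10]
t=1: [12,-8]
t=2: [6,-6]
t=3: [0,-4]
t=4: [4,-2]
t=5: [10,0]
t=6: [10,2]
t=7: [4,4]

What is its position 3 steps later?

[12,10]

The first coordinate travels 6 per step and bounces off the walls at -1 and 13.
  step 8: 4 → 0
  step 9: 0 → 6
  step 10: 6 → 12
The second coordinate changes by +2 each step: at step 10 it is 10.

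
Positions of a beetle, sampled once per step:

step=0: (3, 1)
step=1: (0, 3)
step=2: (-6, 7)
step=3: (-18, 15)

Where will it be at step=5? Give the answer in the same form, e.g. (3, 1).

The jumps are (-3, +2), (-6, +4), (-12, +8) — a geometric progression with ratio 2.
step 4: (-18, 15) + (-24, +16) → (-42, 31)
step 5: (-42, 31) + (-48, +32) → (-90, 63)

(-90, 63)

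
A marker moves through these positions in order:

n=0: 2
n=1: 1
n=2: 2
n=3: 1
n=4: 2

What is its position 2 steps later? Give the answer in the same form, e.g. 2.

2

The jumps are -1, +1, -1, +1 — a geometric progression with ratio -1.
step 5: 2 − 1 → 1
step 6: 1 + 1 → 2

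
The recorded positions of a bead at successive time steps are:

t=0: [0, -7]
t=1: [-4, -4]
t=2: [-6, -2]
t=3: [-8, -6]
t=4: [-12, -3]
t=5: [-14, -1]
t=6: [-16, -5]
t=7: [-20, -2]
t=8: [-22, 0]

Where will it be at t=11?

[-30, 1]

The moves between consecutive positions are [-4, +3], [-2, +2], [-2, -4], [-4, +3], [-2, +2], [-2, -4], [-4, +3], [-2, +2]; they repeat the 3-cycle [[-4, +3], [-2, +2], [-2, -4]].
step 9: apply [-2, -4] → [-24, -4]
step 10: apply [-4, +3] → [-28, -1]
step 11: apply [-2, +2] → [-30, 1]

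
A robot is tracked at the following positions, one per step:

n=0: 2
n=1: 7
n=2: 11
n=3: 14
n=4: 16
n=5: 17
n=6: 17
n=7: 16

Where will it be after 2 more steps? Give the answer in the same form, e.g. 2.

11

Taking differences between consecutive positions: +5, +4, +3, +2, +1, +0, -1. These grow by -1 each step.
step 8: 16 − 2 → 14
step 9: 14 − 3 → 11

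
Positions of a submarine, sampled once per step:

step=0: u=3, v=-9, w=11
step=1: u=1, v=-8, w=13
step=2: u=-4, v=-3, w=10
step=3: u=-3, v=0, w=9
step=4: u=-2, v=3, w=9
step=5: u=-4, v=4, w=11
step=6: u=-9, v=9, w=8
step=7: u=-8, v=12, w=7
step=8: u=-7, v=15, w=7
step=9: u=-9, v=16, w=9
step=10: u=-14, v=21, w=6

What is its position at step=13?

The moves between consecutive positions are (-2, +1, +2), (-5, +5, -3), (+1, +3, -1), (+1, +3, +0), (-2, +1, +2), (-5, +5, -3), (+1, +3, -1), (+1, +3, +0), (-2, +1, +2), (-5, +5, -3); they repeat the 4-cycle [(-2, +1, +2), (-5, +5, -3), (+1, +3, -1), (+1, +3, +0)].
step 11: apply (+1, +3, -1) → u=-13, v=24, w=5
step 12: apply (+1, +3, +0) → u=-12, v=27, w=5
step 13: apply (-2, +1, +2) → u=-14, v=28, w=7

u=-14, v=28, w=7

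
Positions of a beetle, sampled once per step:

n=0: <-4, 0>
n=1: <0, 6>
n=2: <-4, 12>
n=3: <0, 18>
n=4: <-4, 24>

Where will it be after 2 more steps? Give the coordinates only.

The first coordinate repeats the cycle [-4, 0] with period 2; step 6 mod 2 = 0, giving -4.
The second coordinate changes by +6 each step, so at step 6 it is 0 + 6·(6) = 36.

<-4, 36>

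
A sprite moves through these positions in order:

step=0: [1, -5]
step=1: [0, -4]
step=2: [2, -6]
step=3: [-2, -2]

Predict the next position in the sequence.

Consecutive displacements [-1, +1], [+2, -2], [-4, +4] scale by a factor of -2 each step.
step 4: [-2, -2] + [+8, -8] → [6, -10]

[6, -10]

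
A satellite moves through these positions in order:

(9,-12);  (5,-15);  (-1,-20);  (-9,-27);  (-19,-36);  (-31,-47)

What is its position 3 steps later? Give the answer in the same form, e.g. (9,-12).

(-79,-92)

Taking differences between consecutive positions: (-4,-3), (-6,-5), (-8,-7), (-10,-9), (-12,-11). These grow by (-2,-2) each step.
step 6: (-31,-47) + (-14,-13) → (-45,-60)
step 7: (-45,-60) + (-16,-15) → (-61,-75)
step 8: (-61,-75) + (-18,-17) → (-79,-92)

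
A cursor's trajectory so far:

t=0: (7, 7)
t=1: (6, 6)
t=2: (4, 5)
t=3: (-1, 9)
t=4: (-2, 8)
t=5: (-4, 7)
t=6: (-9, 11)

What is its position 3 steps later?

(-17, 13)

Step-to-step displacements: (-1, -1), (-2, -1), (-5, +4), (-1, -1), (-2, -1), (-5, +4) — a repeating cycle of length 3.
step 7: apply (-1, -1) → (-10, 10)
step 8: apply (-2, -1) → (-12, 9)
step 9: apply (-5, +4) → (-17, 13)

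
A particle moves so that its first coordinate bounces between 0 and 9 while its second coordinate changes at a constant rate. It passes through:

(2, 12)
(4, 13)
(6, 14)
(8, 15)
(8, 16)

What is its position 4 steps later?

The first coordinate travels 2 per step and bounces off the walls at 0 and 9.
  step 5: 8 → 6
  step 6: 6 → 4
  step 7: 4 → 2
  step 8: 2 → 0
The second coordinate changes by +1 each step: at step 8 it is 20.

(0, 20)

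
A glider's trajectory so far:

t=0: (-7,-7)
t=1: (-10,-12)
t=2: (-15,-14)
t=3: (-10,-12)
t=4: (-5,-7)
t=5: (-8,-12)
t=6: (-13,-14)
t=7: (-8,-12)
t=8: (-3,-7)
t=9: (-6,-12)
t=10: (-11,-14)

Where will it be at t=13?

(-4,-12)

Step-to-step displacements: (-3,-5), (-5,-2), (+5,+2), (+5,+5), (-3,-5), (-5,-2), (+5,+2), (+5,+5), (-3,-5), (-5,-2) — a repeating cycle of length 4.
step 11: apply (+5,+2) → (-6,-12)
step 12: apply (+5,+5) → (-1,-7)
step 13: apply (-3,-5) → (-4,-12)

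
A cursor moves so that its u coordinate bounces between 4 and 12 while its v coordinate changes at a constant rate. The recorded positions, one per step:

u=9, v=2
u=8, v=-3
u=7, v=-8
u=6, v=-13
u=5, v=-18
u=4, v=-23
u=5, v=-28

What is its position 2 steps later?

The u coordinate travels 1 per step and bounces off the walls at 4 and 12.
  step 7: 5 → 6
  step 8: 6 → 7
The v coordinate changes by -5 each step: at step 8 it is -38.

u=7, v=-38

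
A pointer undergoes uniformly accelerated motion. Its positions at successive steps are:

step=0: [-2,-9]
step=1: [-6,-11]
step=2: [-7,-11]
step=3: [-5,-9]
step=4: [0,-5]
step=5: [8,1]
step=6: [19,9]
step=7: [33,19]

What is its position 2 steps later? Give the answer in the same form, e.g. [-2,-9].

First differences are [-4,-2], [-1,+0], [+2,+2], [+5,+4], [+8,+6], [+11,+8], [+14,+10]; their common second difference is [+3,+2] (constant acceleration).
step 8: [33,19] + [+17,+12] → [50,31]
step 9: [50,31] + [+20,+14] → [70,45]

[70,45]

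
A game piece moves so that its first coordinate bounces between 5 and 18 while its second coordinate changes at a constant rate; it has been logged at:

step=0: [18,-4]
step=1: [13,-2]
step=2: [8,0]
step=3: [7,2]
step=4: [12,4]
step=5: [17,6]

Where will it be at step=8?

[6,12]

The first coordinate reflects between 5 and 18, moving 5 per step.
  step 6: 17 → 14
  step 7: 14 → 9
  step 8: 9 → 6
The second coordinate changes by +2 each step: at step 8 it is 12.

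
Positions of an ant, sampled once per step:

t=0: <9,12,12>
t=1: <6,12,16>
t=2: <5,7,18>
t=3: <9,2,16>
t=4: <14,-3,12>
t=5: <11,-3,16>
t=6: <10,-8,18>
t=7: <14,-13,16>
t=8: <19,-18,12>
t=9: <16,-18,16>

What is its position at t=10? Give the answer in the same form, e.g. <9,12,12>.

Differencing gives <-3,+0,+4>, <-1,-5,+2>, <+4,-5,-2>, <+5,-5,-4>, <-3,+0,+4>, <-1,-5,+2>, <+4,-5,-2>, <+5,-5,-4>, <-3,+0,+4>. This is the pattern <-3,+0,+4>, <-1,-5,+2>, <+4,-5,-2>, <+5,-5,-4> repeated.
step 10: apply <-1,-5,+2> → <15,-23,18>

<15,-23,18>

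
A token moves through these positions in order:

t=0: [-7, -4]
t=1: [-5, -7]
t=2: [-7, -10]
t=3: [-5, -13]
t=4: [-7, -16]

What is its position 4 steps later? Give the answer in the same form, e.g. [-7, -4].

First: cycles through -7, -5 every 2 steps. Step 8 lands at position 0 of the cycle → -7.
Second: linear, -3 per step → -28 at step 8.

[-7, -28]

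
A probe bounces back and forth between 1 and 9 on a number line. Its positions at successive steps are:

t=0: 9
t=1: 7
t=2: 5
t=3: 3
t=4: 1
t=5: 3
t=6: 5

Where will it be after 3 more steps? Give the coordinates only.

7

The value travels 2 per step and bounces off the walls at 1 and 9.
  step 7: 5 → 7
  step 8: 7 → 9
  step 9: 9 → 7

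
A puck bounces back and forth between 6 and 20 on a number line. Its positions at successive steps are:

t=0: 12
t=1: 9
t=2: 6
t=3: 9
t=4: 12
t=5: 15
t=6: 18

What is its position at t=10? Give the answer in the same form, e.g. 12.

10

The value reflects between 6 and 20, moving 3 per step.
  step 7: 18 → 19
  step 8: 19 → 16
  step 9: 16 → 13
  step 10: 13 → 10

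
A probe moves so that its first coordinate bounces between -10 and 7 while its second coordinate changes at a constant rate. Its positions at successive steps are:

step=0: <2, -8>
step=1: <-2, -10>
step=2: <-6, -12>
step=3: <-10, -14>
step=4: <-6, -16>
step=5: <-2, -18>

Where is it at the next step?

<2, -20>

The first coordinate reflects between -10 and 7, moving 4 per step.
  step 6: -2 → 2
The second coordinate changes by -2 each step: at step 6 it is -20.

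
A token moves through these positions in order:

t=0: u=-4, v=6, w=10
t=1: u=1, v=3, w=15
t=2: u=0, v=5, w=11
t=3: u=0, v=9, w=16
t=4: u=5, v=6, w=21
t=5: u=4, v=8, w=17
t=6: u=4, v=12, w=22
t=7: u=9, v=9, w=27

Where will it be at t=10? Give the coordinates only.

u=13, v=12, w=33

Step-to-step displacements: (+5, -3, +5), (-1, +2, -4), (+0, +4, +5), (+5, -3, +5), (-1, +2, -4), (+0, +4, +5), (+5, -3, +5) — a repeating cycle of length 3.
step 8: apply (-1, +2, -4) → u=8, v=11, w=23
step 9: apply (+0, +4, +5) → u=8, v=15, w=28
step 10: apply (+5, -3, +5) → u=13, v=12, w=33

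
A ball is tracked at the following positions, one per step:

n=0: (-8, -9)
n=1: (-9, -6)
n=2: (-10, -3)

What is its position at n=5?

(-13, 6)

Constant displacement of (-1, +3) per step.
step 3: (-10, -3) + (-1, +3) → (-11, 0)
step 4: (-11, 0) + (-1, +3) → (-12, 3)
step 5: (-12, 3) + (-1, +3) → (-13, 6)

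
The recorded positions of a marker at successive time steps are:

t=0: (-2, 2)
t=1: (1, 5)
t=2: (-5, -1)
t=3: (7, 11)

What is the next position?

(-17, -13)

Step-to-step displacements: (+3, +3), (-6, -6), (+12, +12); each is -2× the previous.
step 4: (7, 11) + (-24, -24) → (-17, -13)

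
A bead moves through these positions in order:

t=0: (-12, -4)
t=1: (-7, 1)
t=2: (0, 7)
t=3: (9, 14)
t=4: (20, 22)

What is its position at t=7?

Taking differences between consecutive positions: (+5, +5), (+7, +6), (+9, +7), (+11, +8). These grow by (+2, +1) each step.
step 5: (20, 22) + (+13, +9) → (33, 31)
step 6: (33, 31) + (+15, +10) → (48, 41)
step 7: (48, 41) + (+17, +11) → (65, 52)

(65, 52)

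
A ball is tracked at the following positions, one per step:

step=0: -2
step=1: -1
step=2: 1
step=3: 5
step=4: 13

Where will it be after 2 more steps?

Consecutive displacements +1, +2, +4, +8 scale by a factor of 2 each step.
step 5: 13 + 16 → 29
step 6: 29 + 32 → 61

61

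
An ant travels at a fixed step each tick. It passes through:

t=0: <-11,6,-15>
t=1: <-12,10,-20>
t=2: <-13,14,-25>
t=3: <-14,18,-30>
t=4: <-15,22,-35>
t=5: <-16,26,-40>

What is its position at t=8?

<-19,38,-55>

Constant displacement of <-1,+4,-5> per step.
step 6: <-16,26,-40> + <-1,+4,-5> → <-17,30,-45>
step 7: <-17,30,-45> + <-1,+4,-5> → <-18,34,-50>
step 8: <-18,34,-50> + <-1,+4,-5> → <-19,38,-55>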